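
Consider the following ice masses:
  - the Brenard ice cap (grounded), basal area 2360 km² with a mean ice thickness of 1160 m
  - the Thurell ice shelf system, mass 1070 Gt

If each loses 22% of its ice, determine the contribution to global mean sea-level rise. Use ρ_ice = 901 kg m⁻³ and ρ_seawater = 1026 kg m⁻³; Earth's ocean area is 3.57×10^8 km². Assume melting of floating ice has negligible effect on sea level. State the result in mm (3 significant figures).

Brenard: ice volume = 2360 km² × 1160 m = 2738 km³; 0.22 × 2738 × (901/1026) = 528.9 km³ of water.
The Thurell ice shelf system is floating and already displaces its own weight of water, so its melt adds essentially nothing to sea level.
Total added water ≈ 5.289×10^11 m³ over 3.57×10^14 m² → Δh = 1.48×10^-3 m = 1.48 mm.

≈ 1.48 mm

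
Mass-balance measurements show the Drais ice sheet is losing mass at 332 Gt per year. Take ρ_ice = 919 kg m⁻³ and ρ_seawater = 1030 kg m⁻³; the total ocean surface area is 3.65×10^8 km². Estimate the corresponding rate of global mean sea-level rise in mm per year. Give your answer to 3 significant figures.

≈ 0.883 mm/yr

ρ_w = 1030 kg m⁻³. Annual water volume added = 332 Gt / ρ_w = 3.320×10^14 kg / 1030 kg m⁻³ = 3.223×10^11 m³.
Δh per year = 3.223×10^11 / 3.65×10^14 = 8.83×10^-4 m = 0.883 mm.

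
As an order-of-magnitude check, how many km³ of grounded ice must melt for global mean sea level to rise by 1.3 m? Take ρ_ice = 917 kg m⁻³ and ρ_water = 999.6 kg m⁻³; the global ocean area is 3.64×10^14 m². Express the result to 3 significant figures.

Required water volume = Δh × A = 1.3 m × 3.64×10^14 m² = 4.732×10^14 m³ = 4.732×10^5 km³.
Ice volume = water volume × ρ_w/ρ_ice = 4.732×10^5 × 999.6/917 = 5.16×10^5 km³.

≈ 5.16×10^5 km³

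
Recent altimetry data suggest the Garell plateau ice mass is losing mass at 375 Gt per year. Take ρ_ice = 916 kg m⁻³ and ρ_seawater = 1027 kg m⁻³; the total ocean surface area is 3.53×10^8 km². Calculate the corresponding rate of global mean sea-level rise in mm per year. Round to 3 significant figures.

≈ 1.03 mm/yr

ρ_w = 1027 kg m⁻³. Annual water volume added = 375 Gt / ρ_w = 3.750×10^14 kg / 1027 kg m⁻³ = 3.651×10^11 m³.
Δh per year = 3.651×10^11 / 3.53×10^14 = 1.03×10^-3 m = 1.03 mm.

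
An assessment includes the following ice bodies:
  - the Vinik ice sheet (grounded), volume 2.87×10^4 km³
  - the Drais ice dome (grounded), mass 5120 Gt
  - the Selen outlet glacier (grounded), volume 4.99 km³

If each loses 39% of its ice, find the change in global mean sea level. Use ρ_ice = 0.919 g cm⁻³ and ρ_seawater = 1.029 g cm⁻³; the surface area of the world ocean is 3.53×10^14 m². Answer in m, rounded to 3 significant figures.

≈ 0.0338 m

Vinik: 0.39 × 2.87×10^4 km³ × (919/1029) = 9996 km³ of water.
Drais: 0.39 × 5120 Gt = 1.997×10^15 kg; dividing by ρ_w = 1.029 g cm⁻³ = 1029 kg m⁻³ gives 1.941×10^12 m³ of water.
Selen: 0.39 × 4.99 km³ × (919/1029) = 1.738 km³ of water.
Total added water ≈ 1.194×10^13 m³ over 3.53×10^14 m² → Δh = 0.0338 m.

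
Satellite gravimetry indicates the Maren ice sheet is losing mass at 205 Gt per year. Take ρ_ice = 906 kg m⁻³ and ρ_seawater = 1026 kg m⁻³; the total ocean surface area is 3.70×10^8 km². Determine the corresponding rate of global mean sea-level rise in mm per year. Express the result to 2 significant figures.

≈ 0.54 mm/yr

ρ_w = 1026 kg m⁻³. Annual water volume added = 205 Gt / ρ_w = 2.050×10^14 kg / 1026 kg m⁻³ = 1.998×10^11 m³.
Δh per year = 1.998×10^11 / 3.70×10^14 = 5.40×10^-4 m = 0.54 mm.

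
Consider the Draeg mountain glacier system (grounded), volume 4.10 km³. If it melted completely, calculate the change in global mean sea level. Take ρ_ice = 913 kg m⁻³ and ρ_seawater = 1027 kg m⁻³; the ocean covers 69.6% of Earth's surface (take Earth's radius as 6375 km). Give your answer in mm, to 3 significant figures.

Draeg: 4.10 km³ × (913/1027) = 3.645 km³ of water.
Spread over 3.55×10^14 m² of ocean, Δh = 3.645×10^9 / 3.55×10^14 = 1.03×10^-5 m = 0.0103 mm.

≈ 0.0103 mm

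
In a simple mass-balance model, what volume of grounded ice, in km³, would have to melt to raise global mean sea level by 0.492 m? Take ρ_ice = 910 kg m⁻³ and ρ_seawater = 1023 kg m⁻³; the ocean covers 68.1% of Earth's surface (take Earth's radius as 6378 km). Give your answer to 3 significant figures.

Required water volume = Δh × A = 0.492 m × 3.48×10^14 m² = 1.713×10^14 m³ = 1.713×10^5 km³.
Ice volume = water volume × ρ_w/ρ_ice = 1.713×10^5 × 1023/910 = 1.93×10^5 km³.

≈ 1.93×10^5 km³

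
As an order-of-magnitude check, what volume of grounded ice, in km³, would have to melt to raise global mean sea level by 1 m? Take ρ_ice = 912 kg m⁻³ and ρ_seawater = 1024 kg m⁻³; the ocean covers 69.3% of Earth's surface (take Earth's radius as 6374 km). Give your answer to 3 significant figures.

≈ 3.97×10^5 km³

Required water volume = Δh × A = 1 m × 3.54×10^14 m² = 3.538×10^14 m³ = 3.538×10^5 km³.
Ice volume = water volume × ρ_w/ρ_ice = 3.538×10^5 × 1024/912 = 3.97×10^5 km³.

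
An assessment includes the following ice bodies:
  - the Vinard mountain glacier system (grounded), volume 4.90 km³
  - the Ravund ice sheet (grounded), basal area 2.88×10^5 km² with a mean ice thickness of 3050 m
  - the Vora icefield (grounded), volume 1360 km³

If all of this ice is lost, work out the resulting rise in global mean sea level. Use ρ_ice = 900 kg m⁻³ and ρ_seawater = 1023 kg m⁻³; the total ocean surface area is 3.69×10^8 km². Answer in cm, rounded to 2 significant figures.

Vinard: 4.90 km³ × (900/1023) = 4.311 km³ of water.
Ravund: ice volume = 2.88×10^5 km² × 3050 m = 8.784×10^5 km³; 8.784×10^5 × (900/1023) = 7.728×10^5 km³ of water.
Vora: 1360 km³ × (900/1023) = 1196 km³ of water.
Total added water ≈ 7.740×10^14 m³ over 3.69×10^14 m² → Δh = 2.10 m = 210 cm.

≈ 210 cm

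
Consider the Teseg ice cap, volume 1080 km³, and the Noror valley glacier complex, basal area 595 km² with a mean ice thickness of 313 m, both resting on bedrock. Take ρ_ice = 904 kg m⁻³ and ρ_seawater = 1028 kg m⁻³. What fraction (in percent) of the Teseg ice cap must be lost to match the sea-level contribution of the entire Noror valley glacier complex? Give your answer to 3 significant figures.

≈ 17.2 %

Equal sea-level rise means equal mass of meltwater, i.e. equal mass of ice lost.
Ice mass of Noror: 1.684×10^14 kg; ice mass of Teseg: 9.763×10^14 kg.
Fraction required = 1.684×10^14 / 9.763×10^14 = 0.172 → 17.2 %.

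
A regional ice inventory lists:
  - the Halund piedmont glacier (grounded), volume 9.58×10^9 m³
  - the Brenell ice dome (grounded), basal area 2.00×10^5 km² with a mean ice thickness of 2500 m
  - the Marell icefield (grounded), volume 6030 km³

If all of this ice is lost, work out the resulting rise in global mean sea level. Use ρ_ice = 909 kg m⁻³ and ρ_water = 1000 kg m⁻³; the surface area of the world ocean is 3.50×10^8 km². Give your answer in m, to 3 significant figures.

≈ 1.31 m

Halund: 9.58×10^9 m³ × (909/1000) = 8.708×10^9 m³ of water.
Brenell: ice volume = 2.00×10^5 km² × 2500 m = 5.000×10^5 km³; 5.000×10^5 × (909/1000) = 4.545×10^5 km³ of water.
Marell: 6030 km³ × (909/1000) = 5481 km³ of water.
Total added water ≈ 4.600×10^14 m³ over 3.50×10^14 m² → Δh = 1.31 m.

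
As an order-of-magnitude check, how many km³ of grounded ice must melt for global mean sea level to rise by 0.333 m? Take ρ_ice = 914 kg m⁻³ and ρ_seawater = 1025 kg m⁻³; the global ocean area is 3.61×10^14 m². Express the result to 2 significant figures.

Required water volume = Δh × A = 0.333 m × 3.61×10^14 m² = 1.202×10^14 m³ = 1.202×10^5 km³.
Ice volume = water volume × ρ_w/ρ_ice = 1.202×10^5 × 1025/914 = 1.3×10^5 km³.

≈ 1.3×10^5 km³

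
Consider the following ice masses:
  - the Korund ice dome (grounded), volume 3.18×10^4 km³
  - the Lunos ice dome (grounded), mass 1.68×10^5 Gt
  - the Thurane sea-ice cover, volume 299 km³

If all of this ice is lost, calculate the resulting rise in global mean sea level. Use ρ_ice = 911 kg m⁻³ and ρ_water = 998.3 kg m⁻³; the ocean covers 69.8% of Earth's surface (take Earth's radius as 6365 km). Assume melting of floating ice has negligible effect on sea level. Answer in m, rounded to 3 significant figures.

≈ 0.555 m

Korund: 3.18×10^4 km³ × (911/998.3) = 2.902×10^4 km³ of water.
Lunos: 1.68×10^5 Gt = 1.680×10^17 kg; dividing by ρ_w = 998.3 kg m⁻³ gives 1.683×10^14 m³ of water.
The Thurane sea-ice cover is floating and already displaces its own weight of water, so its melt adds essentially nothing to sea level.
Total added water ≈ 1.973×10^14 m³ over 3.55×10^14 m² → Δh = 0.555 m.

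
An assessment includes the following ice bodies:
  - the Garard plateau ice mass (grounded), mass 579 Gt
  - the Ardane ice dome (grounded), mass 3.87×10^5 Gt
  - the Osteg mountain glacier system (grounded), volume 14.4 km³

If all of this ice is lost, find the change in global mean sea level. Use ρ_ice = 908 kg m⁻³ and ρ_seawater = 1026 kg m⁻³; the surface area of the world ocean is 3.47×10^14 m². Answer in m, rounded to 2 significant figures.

Garard: 579 Gt = 5.790×10^14 kg; dividing by ρ_w = 1026 kg m⁻³ gives 5.643×10^11 m³ of water.
Ardane: 3.87×10^5 Gt = 3.870×10^17 kg; dividing by ρ_w = 1026 kg m⁻³ gives 3.772×10^14 m³ of water.
Osteg: 14.4 km³ × (908/1026) = 12.74 km³ of water.
Total added water ≈ 3.778×10^14 m³ over 3.47×10^14 m² → Δh = 1.09 m.

≈ 1.1 m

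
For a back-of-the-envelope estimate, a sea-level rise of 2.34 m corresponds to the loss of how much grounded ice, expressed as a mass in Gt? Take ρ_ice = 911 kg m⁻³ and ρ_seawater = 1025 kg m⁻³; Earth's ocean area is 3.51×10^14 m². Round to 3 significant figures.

Required water volume = Δh × A = 2.34 m × 3.51×10^14 m² = 8.213×10^14 m³.
ρ_w = 1025 kg m⁻³, so the mass of water = 8.213×10^14 m³ × 1025 kg m⁻³ = 8.419×10^17 kg = 8.42×10^5 Gt (and the same mass of ice, by conservation).

≈ 8.42×10^5 Gt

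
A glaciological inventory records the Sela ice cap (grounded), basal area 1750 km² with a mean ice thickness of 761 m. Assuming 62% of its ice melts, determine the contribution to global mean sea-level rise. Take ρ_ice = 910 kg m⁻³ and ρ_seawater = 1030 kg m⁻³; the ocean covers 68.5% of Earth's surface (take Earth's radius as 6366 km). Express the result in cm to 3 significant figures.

Sela: ice volume = 1750 km² × 761 m = 1332 km³; 0.62 × 1332 × (910/1030) = 729.5 km³ of water.
Spread over 3.49×10^14 m² of ocean, Δh = 7.295×10^11 / 3.49×10^14 = 2.09×10^-3 m = 0.209 cm.

≈ 0.209 cm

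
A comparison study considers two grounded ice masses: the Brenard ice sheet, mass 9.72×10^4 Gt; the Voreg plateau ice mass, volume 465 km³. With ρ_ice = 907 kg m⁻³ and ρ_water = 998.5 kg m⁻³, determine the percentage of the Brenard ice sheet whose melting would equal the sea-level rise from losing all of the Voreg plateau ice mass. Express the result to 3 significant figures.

≈ 0.434 %

Equal sea-level rise means equal mass of meltwater, i.e. equal mass of ice lost.
Ice mass of Voreg: 4.218×10^14 kg; ice mass of Brenard: 9.720×10^16 kg.
Fraction required = 4.218×10^14 / 9.720×10^16 = 4.34×10^-3 → 0.434 %.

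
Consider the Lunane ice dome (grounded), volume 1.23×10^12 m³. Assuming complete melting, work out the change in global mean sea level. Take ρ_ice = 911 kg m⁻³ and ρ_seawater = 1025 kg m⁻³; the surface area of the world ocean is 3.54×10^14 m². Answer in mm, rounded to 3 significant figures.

≈ 3.09 mm

Lunane: 1.23×10^12 m³ × (911/1025) = 1.093×10^12 m³ of water.
Spread over 3.54×10^14 m² of ocean, Δh = 1.093×10^12 / 3.54×10^14 = 3.09×10^-3 m = 3.09 mm.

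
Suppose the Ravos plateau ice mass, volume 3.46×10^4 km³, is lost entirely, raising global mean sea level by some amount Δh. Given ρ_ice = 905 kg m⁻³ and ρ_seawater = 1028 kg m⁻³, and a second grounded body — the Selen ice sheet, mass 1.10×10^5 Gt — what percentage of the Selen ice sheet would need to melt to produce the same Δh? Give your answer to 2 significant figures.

Equal sea-level rise means equal mass of meltwater, i.e. equal mass of ice lost.
Ice mass of Ravos: 3.131×10^16 kg; ice mass of Selen: 1.100×10^17 kg.
Fraction required = 3.131×10^16 / 1.100×10^17 = 0.285 → 28 %.

≈ 28 %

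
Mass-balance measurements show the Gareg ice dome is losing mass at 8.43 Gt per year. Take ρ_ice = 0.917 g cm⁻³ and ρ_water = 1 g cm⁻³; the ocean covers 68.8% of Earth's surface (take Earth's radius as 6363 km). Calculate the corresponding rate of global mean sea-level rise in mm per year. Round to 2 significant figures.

≈ 0.024 mm/yr

ρ_w = 1 g cm⁻³ = 1000 kg m⁻³. Annual water volume added = 8.43 Gt / ρ_w = 8.430×10^12 kg / 1000 kg m⁻³ = 8.430×10^9 m³.
Δh per year = 8.430×10^9 / 3.50×10^14 = 2.41×10^-5 m = 0.024 mm.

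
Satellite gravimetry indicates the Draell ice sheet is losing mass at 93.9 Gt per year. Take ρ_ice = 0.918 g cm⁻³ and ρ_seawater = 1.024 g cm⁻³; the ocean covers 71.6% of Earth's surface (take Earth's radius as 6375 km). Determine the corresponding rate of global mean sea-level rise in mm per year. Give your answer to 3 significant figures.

ρ_w = 1.024 g cm⁻³ = 1024 kg m⁻³. Annual water volume added = 93.9 Gt / ρ_w = 9.390×10^13 kg / 1024 kg m⁻³ = 9.170×10^10 m³.
Δh per year = 9.170×10^10 / 3.66×10^14 = 2.51×10^-4 m = 0.251 mm.

≈ 0.251 mm/yr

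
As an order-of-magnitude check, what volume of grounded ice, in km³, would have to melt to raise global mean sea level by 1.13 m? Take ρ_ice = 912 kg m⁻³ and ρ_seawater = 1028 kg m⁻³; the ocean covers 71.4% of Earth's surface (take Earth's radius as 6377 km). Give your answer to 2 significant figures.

Required water volume = Δh × A = 1.13 m × 3.65×10^14 m² = 4.123×10^14 m³ = 4.123×10^5 km³.
Ice volume = water volume × ρ_w/ρ_ice = 4.123×10^5 × 1028/912 = 4.6×10^5 km³.

≈ 4.6×10^5 km³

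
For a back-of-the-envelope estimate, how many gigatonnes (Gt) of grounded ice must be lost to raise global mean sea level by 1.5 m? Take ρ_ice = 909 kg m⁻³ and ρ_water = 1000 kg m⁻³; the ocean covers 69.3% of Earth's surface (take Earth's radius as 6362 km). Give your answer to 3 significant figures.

Required water volume = Δh × A = 1.5 m × 3.52×10^14 m² = 5.287×10^14 m³.
ρ_w = 1000 kg m⁻³, so the mass of water = 5.287×10^14 m³ × 1000 kg m⁻³ = 5.287×10^17 kg = 5.29×10^5 Gt (and the same mass of ice, by conservation).

≈ 5.29×10^5 Gt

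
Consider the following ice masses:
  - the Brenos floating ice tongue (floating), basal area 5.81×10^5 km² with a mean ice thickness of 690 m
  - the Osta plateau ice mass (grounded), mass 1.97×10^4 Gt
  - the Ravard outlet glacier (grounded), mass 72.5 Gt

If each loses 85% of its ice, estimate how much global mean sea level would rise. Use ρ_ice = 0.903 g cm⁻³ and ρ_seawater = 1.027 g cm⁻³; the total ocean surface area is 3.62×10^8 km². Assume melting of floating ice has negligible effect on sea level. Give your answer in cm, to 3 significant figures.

≈ 4.52 cm

The Brenos floating ice tongue is floating and already displaces its own weight of water, so its melt adds essentially nothing to sea level.
Osta: 0.85 × 1.97×10^4 Gt = 1.674×10^16 kg; dividing by ρ_w = 1.027 g cm⁻³ = 1027 kg m⁻³ gives 1.630×10^13 m³ of water.
Ravard: 0.85 × 72.5 Gt = 6.162×10^13 kg; dividing by ρ_w = 1027 kg m⁻³ gives 6.000×10^10 m³ of water.
Total added water ≈ 1.636×10^13 m³ over 3.62×10^14 m² → Δh = 0.0452 m = 4.52 cm.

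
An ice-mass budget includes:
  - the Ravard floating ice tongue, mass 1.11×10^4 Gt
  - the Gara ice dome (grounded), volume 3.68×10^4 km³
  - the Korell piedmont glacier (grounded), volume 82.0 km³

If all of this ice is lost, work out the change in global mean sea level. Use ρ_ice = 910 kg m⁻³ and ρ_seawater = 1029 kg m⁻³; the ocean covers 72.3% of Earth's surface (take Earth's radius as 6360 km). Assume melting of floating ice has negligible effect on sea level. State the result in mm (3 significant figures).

≈ 88.8 mm

The Ravard floating ice tongue is floating and already displaces its own weight of water, so its melt adds essentially nothing to sea level.
Gara: 3.68×10^4 km³ × (910/1029) = 3.254×10^4 km³ of water.
Korell: 82.0 km³ × (910/1029) = 72.52 km³ of water.
Total added water ≈ 3.262×10^13 m³ over 3.68×10^14 m² → Δh = 0.0888 m = 88.8 mm.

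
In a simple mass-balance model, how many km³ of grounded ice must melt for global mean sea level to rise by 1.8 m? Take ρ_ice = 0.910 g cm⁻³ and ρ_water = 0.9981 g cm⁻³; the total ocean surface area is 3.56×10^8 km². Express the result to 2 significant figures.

≈ 7.0×10^5 km³

Required water volume = Δh × A = 1.8 m × 3.56×10^14 m² = 6.408×10^14 m³ = 6.408×10^5 km³.
Ice volume = water volume × ρ_w/ρ_ice = 6.408×10^5 × 998.1/910 = 7.0×10^5 km³.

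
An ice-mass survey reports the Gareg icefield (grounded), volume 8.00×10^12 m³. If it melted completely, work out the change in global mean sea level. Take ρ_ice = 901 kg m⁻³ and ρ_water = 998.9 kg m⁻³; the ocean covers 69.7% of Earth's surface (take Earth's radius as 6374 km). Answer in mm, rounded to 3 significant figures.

≈ 20.3 mm

Gareg: 8.00×10^12 m³ × (901/998.9) = 7.216×10^12 m³ of water.
Spread over 3.56×10^14 m² of ocean, Δh = 7.216×10^12 / 3.56×10^14 = 0.0203 m = 20.3 mm.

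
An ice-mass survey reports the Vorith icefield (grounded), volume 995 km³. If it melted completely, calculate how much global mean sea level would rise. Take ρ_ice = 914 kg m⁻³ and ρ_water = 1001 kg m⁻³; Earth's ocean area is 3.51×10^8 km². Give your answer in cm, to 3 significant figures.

≈ 0.259 cm

Vorith: 995 km³ × (914/1001) = 908.5 km³ of water.
Spread over 3.51×10^14 m² of ocean, Δh = 9.085×10^11 / 3.51×10^14 = 2.59×10^-3 m = 0.259 cm.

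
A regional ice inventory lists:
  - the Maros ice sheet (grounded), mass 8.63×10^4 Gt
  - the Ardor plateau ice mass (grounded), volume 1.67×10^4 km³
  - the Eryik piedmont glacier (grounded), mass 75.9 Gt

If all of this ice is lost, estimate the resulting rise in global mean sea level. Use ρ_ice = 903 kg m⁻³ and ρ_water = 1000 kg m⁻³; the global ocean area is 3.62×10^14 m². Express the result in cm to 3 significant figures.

Maros: 8.63×10^4 Gt = 8.630×10^16 kg; dividing by ρ_w = 1000 kg m⁻³ gives 8.630×10^13 m³ of water.
Ardor: 1.67×10^4 km³ × (903/1000) = 1.508×10^4 km³ of water.
Eryik: 75.9 Gt = 7.590×10^13 kg; dividing by ρ_w = 1000 kg m⁻³ gives 7.590×10^10 m³ of water.
Total added water ≈ 1.015×10^14 m³ over 3.62×10^14 m² → Δh = 0.280 m = 28.0 cm.

≈ 28.0 cm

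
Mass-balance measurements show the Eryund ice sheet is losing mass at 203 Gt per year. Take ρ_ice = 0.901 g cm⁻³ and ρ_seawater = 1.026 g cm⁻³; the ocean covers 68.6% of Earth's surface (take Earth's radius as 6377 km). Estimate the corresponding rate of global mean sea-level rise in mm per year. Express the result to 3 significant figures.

≈ 0.564 mm/yr

ρ_w = 1.026 g cm⁻³ = 1026 kg m⁻³. Annual water volume added = 203 Gt / ρ_w = 2.030×10^14 kg / 1026 kg m⁻³ = 1.979×10^11 m³.
Δh per year = 1.979×10^11 / 3.51×10^14 = 5.64×10^-4 m = 0.564 mm.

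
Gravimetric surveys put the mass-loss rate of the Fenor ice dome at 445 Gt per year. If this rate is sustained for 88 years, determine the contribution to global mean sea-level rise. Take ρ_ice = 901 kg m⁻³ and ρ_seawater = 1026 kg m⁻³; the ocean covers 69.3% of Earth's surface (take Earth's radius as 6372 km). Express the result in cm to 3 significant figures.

Total mass lost = 445 Gt/yr × 88 yr = 3.916×10^4 Gt = 3.916×10^16 kg.
ρ_w = 1026 kg m⁻³, so water volume = 3.916×10^16 / 1026 = 3.817×10^13 m³.
Δh = 3.817×10^13 / 3.54×10^14 = 0.108 m = 10.8 cm.

≈ 10.8 cm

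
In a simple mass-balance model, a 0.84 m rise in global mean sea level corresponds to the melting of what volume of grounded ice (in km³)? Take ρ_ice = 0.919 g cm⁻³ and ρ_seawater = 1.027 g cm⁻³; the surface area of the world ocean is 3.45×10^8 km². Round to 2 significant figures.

≈ 3.2×10^5 km³

Required water volume = Δh × A = 0.84 m × 3.45×10^14 m² = 2.898×10^14 m³ = 2.898×10^5 km³.
Ice volume = water volume × ρ_w/ρ_ice = 2.898×10^5 × 1027/919 = 3.2×10^5 km³.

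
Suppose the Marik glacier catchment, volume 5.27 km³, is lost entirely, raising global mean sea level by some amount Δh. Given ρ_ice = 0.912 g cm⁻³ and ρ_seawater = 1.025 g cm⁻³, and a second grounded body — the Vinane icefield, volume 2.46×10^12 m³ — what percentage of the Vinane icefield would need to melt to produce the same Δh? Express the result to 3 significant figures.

Equal sea-level rise means equal mass of meltwater, i.e. equal mass of ice lost.
Ice mass of Marik: 4.806×10^12 kg; ice mass of Vinane: 2.244×10^15 kg.
Fraction required = 4.806×10^12 / 2.244×10^15 = 2.14×10^-3 → 0.214 %.

≈ 0.214 %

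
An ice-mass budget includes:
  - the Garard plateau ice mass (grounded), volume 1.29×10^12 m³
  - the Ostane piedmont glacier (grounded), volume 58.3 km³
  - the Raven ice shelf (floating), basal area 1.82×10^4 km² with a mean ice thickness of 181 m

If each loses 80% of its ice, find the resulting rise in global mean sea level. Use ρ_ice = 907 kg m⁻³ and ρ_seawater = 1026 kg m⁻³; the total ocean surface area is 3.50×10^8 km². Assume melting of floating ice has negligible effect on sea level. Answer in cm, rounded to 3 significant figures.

Garard: 0.8 × 1.29×10^12 m³ × (907/1026) = 9.123×10^11 m³ of water.
Ostane: 0.8 × 58.3 km³ × (907/1026) = 41.23 km³ of water.
The Raven ice shelf is floating and already displaces its own weight of water, so its melt adds essentially nothing to sea level.
Total added water ≈ 9.535×10^11 m³ over 3.50×10^14 m² → Δh = 2.72×10^-3 m = 0.272 cm.

≈ 0.272 cm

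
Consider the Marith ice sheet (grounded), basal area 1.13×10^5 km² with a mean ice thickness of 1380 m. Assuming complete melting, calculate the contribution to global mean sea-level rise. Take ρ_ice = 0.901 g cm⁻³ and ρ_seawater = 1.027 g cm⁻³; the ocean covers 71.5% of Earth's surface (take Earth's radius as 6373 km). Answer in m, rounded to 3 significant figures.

≈ 0.375 m

Marith: ice volume = 1.13×10^5 km² × 1380 m = 1.559×10^5 km³; 1.559×10^5 × (901/1027) = 1.368×10^5 km³ of water.
Spread over 3.65×10^14 m² of ocean, Δh = 1.368×10^14 / 3.65×10^14 = 0.375 m.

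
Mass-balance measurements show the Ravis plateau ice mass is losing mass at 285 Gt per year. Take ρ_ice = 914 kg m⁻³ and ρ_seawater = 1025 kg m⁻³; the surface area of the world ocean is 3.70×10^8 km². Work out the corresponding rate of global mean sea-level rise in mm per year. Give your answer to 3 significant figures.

≈ 0.751 mm/yr

ρ_w = 1025 kg m⁻³. Annual water volume added = 285 Gt / ρ_w = 2.850×10^14 kg / 1025 kg m⁻³ = 2.780×10^11 m³.
Δh per year = 2.780×10^11 / 3.70×10^14 = 7.51×10^-4 m = 0.751 mm.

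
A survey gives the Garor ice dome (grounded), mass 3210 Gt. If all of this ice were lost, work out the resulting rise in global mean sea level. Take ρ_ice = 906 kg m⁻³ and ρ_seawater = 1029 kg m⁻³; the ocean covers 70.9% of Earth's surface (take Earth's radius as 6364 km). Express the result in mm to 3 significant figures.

Garor: 3210 Gt = 3.210×10^15 kg; dividing by ρ_w = 1029 kg m⁻³ gives 3.120×10^12 m³ of water.
Spread over 3.61×10^14 m² of ocean, Δh = 3.120×10^12 / 3.61×10^14 = 8.65×10^-3 m = 8.65 mm.

≈ 8.65 mm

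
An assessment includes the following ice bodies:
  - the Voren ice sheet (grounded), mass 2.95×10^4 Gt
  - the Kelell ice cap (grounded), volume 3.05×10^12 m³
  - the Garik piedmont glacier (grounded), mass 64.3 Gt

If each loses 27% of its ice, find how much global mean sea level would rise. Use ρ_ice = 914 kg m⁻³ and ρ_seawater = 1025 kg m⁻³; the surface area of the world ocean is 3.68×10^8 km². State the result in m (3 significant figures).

Voren: 0.27 × 2.95×10^4 Gt = 7.965×10^15 kg; dividing by ρ_w = 1025 kg m⁻³ gives 7.771×10^12 m³ of water.
Kelell: 0.27 × 3.05×10^12 m³ × (914/1025) = 7.343×10^11 m³ of water.
Garik: 0.27 × 64.3 Gt = 1.736×10^13 kg; dividing by ρ_w = 1025 kg m⁻³ gives 1.694×10^10 m³ of water.
Total added water ≈ 8.522×10^12 m³ over 3.68×10^14 m² → Δh = 0.0232 m.

≈ 0.0232 m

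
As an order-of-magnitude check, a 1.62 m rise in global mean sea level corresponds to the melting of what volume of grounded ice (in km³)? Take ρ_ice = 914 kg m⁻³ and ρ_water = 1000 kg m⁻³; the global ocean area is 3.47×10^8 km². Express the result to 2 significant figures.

≈ 6.2×10^5 km³

Required water volume = Δh × A = 1.62 m × 3.47×10^14 m² = 5.621×10^14 m³ = 5.621×10^5 km³.
Ice volume = water volume × ρ_w/ρ_ice = 5.621×10^5 × 1000/914 = 6.2×10^5 km³.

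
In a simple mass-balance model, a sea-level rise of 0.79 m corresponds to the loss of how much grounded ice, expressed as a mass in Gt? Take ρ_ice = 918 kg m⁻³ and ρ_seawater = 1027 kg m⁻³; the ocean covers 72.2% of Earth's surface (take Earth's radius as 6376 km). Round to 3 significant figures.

≈ 2.99×10^5 Gt

Required water volume = Δh × A = 0.79 m × 3.69×10^14 m² = 2.914×10^14 m³.
ρ_w = 1027 kg m⁻³, so the mass of water = 2.914×10^14 m³ × 1027 kg m⁻³ = 2.993×10^17 kg = 2.99×10^5 Gt (and the same mass of ice, by conservation).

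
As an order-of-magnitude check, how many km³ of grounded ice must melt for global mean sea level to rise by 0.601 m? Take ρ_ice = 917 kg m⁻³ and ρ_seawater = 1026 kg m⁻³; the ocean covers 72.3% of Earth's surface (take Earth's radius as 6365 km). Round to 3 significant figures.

≈ 2.48×10^5 km³

Required water volume = Δh × A = 0.601 m × 3.68×10^14 m² = 2.212×10^14 m³ = 2.212×10^5 km³.
Ice volume = water volume × ρ_w/ρ_ice = 2.212×10^5 × 1026/917 = 2.48×10^5 km³.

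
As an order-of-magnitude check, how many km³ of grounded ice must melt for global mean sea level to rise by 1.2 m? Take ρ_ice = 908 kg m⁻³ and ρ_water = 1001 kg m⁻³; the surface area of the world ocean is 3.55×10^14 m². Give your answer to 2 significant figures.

Required water volume = Δh × A = 1.2 m × 3.55×10^14 m² = 4.260×10^14 m³ = 4.260×10^5 km³.
Ice volume = water volume × ρ_w/ρ_ice = 4.260×10^5 × 1001/908 = 4.7×10^5 km³.

≈ 4.7×10^5 km³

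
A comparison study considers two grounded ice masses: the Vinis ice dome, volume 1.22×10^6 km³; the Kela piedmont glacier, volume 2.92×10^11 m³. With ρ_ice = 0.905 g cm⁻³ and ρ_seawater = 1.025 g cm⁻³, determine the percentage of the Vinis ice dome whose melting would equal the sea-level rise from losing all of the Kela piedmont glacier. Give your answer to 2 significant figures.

Equal sea-level rise means equal mass of meltwater, i.e. equal mass of ice lost.
Ice mass of Kela: 2.643×10^14 kg; ice mass of Vinis: 1.104×10^18 kg.
Fraction required = 2.643×10^14 / 1.104×10^18 = 2.39×10^-4 → 0.024 %.

≈ 0.024 %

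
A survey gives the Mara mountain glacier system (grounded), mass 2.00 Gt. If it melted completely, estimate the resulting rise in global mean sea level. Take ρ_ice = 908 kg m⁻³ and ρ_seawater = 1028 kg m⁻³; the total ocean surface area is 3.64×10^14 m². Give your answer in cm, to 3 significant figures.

Mara: 2.00 Gt = 2.000×10^12 kg; dividing by ρ_w = 1028 kg m⁻³ gives 1.946×10^9 m³ of water.
Spread over 3.64×10^14 m² of ocean, Δh = 1.946×10^9 / 3.64×10^14 = 5.34×10^-6 m = 5.34×10^-4 cm.

≈ 5.34×10^-4 cm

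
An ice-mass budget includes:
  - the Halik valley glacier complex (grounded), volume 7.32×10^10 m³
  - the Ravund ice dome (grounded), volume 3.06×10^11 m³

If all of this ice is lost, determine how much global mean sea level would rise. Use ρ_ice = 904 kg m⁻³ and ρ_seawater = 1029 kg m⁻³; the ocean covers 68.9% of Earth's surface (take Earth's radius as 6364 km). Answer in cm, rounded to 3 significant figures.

Halik: 7.32×10^10 m³ × (904/1029) = 6.431×10^10 m³ of water.
Ravund: 3.06×10^11 m³ × (904/1029) = 2.688×10^11 m³ of water.
Total added water ≈ 3.331×10^11 m³ over 3.51×10^14 m² → Δh = 9.50×10^-4 m = 0.0950 cm.

≈ 0.0950 cm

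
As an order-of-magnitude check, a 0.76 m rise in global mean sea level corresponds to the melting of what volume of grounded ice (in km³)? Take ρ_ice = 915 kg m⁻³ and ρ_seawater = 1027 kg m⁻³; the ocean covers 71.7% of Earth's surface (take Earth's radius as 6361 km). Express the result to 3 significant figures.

≈ 3.11×10^5 km³

Required water volume = Δh × A = 0.76 m × 3.65×10^14 m² = 2.771×10^14 m³ = 2.771×10^5 km³.
Ice volume = water volume × ρ_w/ρ_ice = 2.771×10^5 × 1027/915 = 3.11×10^5 km³.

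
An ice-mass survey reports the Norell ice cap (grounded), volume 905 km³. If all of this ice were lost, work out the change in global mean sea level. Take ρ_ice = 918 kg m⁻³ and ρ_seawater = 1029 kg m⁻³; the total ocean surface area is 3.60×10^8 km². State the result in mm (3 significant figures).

Norell: 905 km³ × (918/1029) = 807.4 km³ of water.
Spread over 3.60×10^14 m² of ocean, Δh = 8.074×10^11 / 3.60×10^14 = 2.24×10^-3 m = 2.24 mm.

≈ 2.24 mm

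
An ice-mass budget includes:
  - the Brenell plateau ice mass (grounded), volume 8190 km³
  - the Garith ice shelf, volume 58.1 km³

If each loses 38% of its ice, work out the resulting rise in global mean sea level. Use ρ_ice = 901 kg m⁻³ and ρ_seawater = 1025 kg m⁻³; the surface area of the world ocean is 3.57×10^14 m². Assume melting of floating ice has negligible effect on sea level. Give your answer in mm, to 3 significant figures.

Brenell: 0.38 × 8190 km³ × (901/1025) = 2736 km³ of water.
The Garith ice shelf is floating and already displaces its own weight of water, so its melt adds essentially nothing to sea level.
Total added water ≈ 2.736×10^12 m³ over 3.57×10^14 m² → Δh = 7.66×10^-3 m = 7.66 mm.

≈ 7.66 mm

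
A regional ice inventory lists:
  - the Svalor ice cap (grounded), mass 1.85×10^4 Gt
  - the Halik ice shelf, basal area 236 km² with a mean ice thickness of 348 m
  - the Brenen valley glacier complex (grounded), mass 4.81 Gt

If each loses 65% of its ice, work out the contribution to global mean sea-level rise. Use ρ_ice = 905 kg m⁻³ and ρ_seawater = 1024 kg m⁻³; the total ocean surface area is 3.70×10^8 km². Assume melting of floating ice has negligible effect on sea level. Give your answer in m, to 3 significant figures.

Svalor: 0.65 × 1.85×10^4 Gt = 1.202×10^16 kg; dividing by ρ_w = 1024 kg m⁻³ gives 1.174×10^13 m³ of water.
The Halik ice shelf is floating and already displaces its own weight of water, so its melt adds essentially nothing to sea level.
Brenen: 0.65 × 4.81 Gt = 3.126×10^12 kg; dividing by ρ_w = 1024 kg m⁻³ gives 3.053×10^9 m³ of water.
Total added water ≈ 1.175×10^13 m³ over 3.70×10^14 m² → Δh = 0.0317 m.

≈ 0.0317 m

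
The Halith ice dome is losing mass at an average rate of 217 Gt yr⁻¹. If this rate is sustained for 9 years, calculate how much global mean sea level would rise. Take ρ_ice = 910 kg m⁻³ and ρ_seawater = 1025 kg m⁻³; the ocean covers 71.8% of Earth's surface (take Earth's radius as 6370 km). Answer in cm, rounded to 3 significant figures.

Total mass lost = 217 Gt/yr × 9 yr = 1953 Gt = 1.953×10^15 kg.
ρ_w = 1025 kg m⁻³, so water volume = 1.953×10^15 / 1025 = 1.905×10^12 m³.
Δh = 1.905×10^12 / 3.66×10^14 = 5.20×10^-3 m = 0.520 cm.

≈ 0.520 cm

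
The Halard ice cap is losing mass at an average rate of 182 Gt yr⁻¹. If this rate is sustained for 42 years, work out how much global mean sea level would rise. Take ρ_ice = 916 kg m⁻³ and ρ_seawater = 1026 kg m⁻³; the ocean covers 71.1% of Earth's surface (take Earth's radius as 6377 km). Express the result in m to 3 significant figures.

≈ 0.0205 m

Total mass lost = 182 Gt/yr × 42 yr = 7644 Gt = 7.644×10^15 kg.
ρ_w = 1026 kg m⁻³, so water volume = 7.644×10^15 / 1026 = 7.450×10^12 m³.
Δh = 7.450×10^12 / 3.63×10^14 = 0.0205 m.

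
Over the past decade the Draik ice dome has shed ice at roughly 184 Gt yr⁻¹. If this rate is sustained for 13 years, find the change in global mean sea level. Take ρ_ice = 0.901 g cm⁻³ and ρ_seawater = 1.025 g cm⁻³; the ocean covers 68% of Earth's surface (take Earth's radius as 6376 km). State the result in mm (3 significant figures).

≈ 6.72 mm

Total mass lost = 184 Gt/yr × 13 yr = 2392 Gt = 2.392×10^15 kg.
ρ_w = 1.025 g cm⁻³ = 1025 kg m⁻³, so water volume = 2.392×10^15 / 1025 = 2.334×10^12 m³.
Δh = 2.334×10^12 / 3.47×10^14 = 6.72×10^-3 m = 6.72 mm.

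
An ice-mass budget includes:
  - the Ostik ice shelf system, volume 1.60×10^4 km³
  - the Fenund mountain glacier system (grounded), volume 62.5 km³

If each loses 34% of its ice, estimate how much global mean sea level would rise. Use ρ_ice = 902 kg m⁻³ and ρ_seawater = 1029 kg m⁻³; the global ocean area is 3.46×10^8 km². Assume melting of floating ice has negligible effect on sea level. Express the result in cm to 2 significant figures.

The Ostik ice shelf system is floating and already displaces its own weight of water, so its melt adds essentially nothing to sea level.
Fenund: 0.34 × 62.5 km³ × (902/1029) = 18.63 km³ of water.
Total added water ≈ 1.863×10^10 m³ over 3.46×10^14 m² → Δh = 5.38×10^-5 m = 5.4×10^-3 cm.

≈ 5.4×10^-3 cm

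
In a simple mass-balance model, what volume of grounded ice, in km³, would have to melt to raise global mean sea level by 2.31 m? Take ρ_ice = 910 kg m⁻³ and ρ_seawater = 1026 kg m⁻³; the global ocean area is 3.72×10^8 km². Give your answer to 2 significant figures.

≈ 9.7×10^5 km³

Required water volume = Δh × A = 2.31 m × 3.72×10^14 m² = 8.593×10^14 m³ = 8.593×10^5 km³.
Ice volume = water volume × ρ_w/ρ_ice = 8.593×10^5 × 1026/910 = 9.7×10^5 km³.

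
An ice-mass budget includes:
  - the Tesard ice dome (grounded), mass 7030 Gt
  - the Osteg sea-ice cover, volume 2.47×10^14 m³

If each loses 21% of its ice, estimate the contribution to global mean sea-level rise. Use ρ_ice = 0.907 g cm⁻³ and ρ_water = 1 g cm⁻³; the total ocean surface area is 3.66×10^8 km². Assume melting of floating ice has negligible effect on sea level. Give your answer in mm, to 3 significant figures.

≈ 4.03 mm

Tesard: 0.21 × 7030 Gt = 1.476×10^15 kg; dividing by ρ_w = 1 g cm⁻³ = 1000 kg m⁻³ gives 1.476×10^12 m³ of water.
The Osteg sea-ice cover is floating and already displaces its own weight of water, so its melt adds essentially nothing to sea level.
Total added water ≈ 1.476×10^12 m³ over 3.66×10^14 m² → Δh = 4.03×10^-3 m = 4.03 mm.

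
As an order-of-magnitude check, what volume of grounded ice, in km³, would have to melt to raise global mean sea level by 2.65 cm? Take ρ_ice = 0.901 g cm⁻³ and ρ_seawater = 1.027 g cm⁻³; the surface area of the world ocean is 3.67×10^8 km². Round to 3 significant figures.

≈ 1.11×10^4 km³

Required water volume = Δh × A = 0.0265 m × 3.67×10^14 m² = 9.726×10^12 m³ = 9726 km³.
Ice volume = water volume × ρ_w/ρ_ice = 9726 × 1027/901 = 1.11×10^4 km³.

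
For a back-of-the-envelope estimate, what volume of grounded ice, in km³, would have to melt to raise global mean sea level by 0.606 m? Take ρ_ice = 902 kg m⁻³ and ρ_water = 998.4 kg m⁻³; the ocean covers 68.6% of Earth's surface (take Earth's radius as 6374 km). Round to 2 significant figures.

Required water volume = Δh × A = 0.606 m × 3.50×10^14 m² = 2.122×10^14 m³ = 2.122×10^5 km³.
Ice volume = water volume × ρ_w/ρ_ice = 2.122×10^5 × 998.4/902 = 2.3×10^5 km³.

≈ 2.3×10^5 km³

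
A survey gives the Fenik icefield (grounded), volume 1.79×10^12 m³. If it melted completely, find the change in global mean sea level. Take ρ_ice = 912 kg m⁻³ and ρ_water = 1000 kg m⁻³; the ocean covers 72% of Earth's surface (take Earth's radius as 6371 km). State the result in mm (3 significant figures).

≈ 4.45 mm

Fenik: 1.79×10^12 m³ × (912/1000) = 1.632×10^12 m³ of water.
Spread over 3.67×10^14 m² of ocean, Δh = 1.632×10^12 / 3.67×10^14 = 4.45×10^-3 m = 4.45 mm.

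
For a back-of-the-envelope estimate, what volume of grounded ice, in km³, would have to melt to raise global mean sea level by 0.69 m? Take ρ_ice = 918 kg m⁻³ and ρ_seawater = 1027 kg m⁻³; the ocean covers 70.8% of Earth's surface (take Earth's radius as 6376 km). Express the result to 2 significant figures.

≈ 2.8×10^5 km³

Required water volume = Δh × A = 0.69 m × 3.62×10^14 m² = 2.496×10^14 m³ = 2.496×10^5 km³.
Ice volume = water volume × ρ_w/ρ_ice = 2.496×10^5 × 1027/918 = 2.8×10^5 km³.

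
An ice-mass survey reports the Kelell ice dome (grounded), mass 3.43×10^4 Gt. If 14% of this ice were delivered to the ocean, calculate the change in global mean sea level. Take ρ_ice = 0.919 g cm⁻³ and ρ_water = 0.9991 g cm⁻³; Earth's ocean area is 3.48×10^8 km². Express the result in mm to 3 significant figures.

≈ 13.8 mm

Kelell: 0.14 × 3.43×10^4 Gt = 4.802×10^15 kg; dividing by ρ_w = 0.9991 g cm⁻³ = 999.1 kg m⁻³ gives 4.806×10^12 m³ of water.
Spread over 3.48×10^14 m² of ocean, Δh = 4.806×10^12 / 3.48×10^14 = 0.0138 m = 13.8 mm.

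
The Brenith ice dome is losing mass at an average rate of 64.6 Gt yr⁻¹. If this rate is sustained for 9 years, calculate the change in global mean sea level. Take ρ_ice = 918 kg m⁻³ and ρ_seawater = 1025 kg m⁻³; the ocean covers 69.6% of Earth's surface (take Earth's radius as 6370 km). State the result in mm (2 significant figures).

≈ 1.6 mm

Total mass lost = 64.6 Gt/yr × 9 yr = 581.4 Gt = 5.814×10^14 kg.
ρ_w = 1025 kg m⁻³, so water volume = 5.814×10^14 / 1025 = 5.672×10^11 m³.
Δh = 5.672×10^11 / 3.55×10^14 = 1.60×10^-3 m = 1.6 mm.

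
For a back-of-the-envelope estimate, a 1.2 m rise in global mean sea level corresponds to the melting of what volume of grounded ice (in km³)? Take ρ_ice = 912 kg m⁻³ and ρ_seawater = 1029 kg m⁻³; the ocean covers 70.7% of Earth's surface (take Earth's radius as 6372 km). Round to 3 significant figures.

≈ 4.88×10^5 km³

Required water volume = Δh × A = 1.2 m × 3.61×10^14 m² = 4.329×10^14 m³ = 4.329×10^5 km³.
Ice volume = water volume × ρ_w/ρ_ice = 4.329×10^5 × 1029/912 = 4.88×10^5 km³.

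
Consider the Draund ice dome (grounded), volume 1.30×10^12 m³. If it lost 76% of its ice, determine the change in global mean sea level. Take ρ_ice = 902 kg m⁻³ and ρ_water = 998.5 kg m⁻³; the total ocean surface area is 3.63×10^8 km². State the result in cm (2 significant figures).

≈ 0.25 cm

Draund: 0.76 × 1.30×10^12 m³ × (902/998.5) = 8.925×10^11 m³ of water.
Spread over 3.63×10^14 m² of ocean, Δh = 8.925×10^11 / 3.63×10^14 = 2.46×10^-3 m = 0.25 cm.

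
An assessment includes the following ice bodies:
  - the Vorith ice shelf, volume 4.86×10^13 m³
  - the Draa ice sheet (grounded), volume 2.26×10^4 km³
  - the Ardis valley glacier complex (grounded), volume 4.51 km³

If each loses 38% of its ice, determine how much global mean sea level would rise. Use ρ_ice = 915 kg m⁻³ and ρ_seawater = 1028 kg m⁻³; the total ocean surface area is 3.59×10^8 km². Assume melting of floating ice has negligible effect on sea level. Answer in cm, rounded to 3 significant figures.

≈ 2.13 cm

The Vorith ice shelf is floating and already displaces its own weight of water, so its melt adds essentially nothing to sea level.
Draa: 0.38 × 2.26×10^4 km³ × (915/1028) = 7644 km³ of water.
Ardis: 0.38 × 4.51 km³ × (915/1028) = 1.525 km³ of water.
Total added water ≈ 7.646×10^12 m³ over 3.59×10^14 m² → Δh = 0.0213 m = 2.13 cm.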